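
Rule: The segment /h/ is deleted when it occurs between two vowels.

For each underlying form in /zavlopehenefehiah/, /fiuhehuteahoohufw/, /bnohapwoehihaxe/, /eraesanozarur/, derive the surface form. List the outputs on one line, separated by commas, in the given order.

zavlopeenefeiah, fiueuteaooufw, bnoapwoeiaxe, eraesanozarur

/zavlopehenefehiah/: /h/ occurs between vowels /e/ and /e/, so it deletes. /h/ occurs between vowels /e/ and /i/, so it deletes. → [zavlopeenefeiah].
/fiuhehuteahoohufw/: /h/ occurs between vowels /u/ and /e/, so it deletes. /h/ occurs between vowels /e/ and /u/, so it deletes. /h/ occurs between vowels /a/ and /o/, so it deletes. /h/ occurs between vowels /o/ and /u/, so it deletes. → [fiueuteaooufw].
/bnohapwoehihaxe/: /h/ occurs between vowels /o/ and /a/, so it deletes. /h/ occurs between vowels /e/ and /i/, so it deletes. /h/ occurs between vowels /i/ and /a/, so it deletes. → [bnoapwoeiaxe].
/eraesanozarur/: the rule's environment is not met; surfaces unchanged as [eraesanozarur].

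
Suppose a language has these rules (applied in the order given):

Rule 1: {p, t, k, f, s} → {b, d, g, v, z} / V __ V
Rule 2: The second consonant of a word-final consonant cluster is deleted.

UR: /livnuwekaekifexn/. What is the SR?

livnuwegaegivex

Rule 1 (intervocalic voicing): /k/ is a voiceless obstruent between vowels /e/ and /a/, so it voices to [g]. /k/ is a voiceless obstruent between vowels /e/ and /i/, so it voices to [g]. /f/ is a voiceless obstruent between vowels /i/ and /e/, so it voices to [v]. /livnuwekaekifexn/ → livnuwegaegivexn.
Rule 2 (final cluster simplification): /n/ is the second consonant of a word-final cluster /xn/, so it deletes. /livnuwegaegivexn/ → livnuwegaegivex.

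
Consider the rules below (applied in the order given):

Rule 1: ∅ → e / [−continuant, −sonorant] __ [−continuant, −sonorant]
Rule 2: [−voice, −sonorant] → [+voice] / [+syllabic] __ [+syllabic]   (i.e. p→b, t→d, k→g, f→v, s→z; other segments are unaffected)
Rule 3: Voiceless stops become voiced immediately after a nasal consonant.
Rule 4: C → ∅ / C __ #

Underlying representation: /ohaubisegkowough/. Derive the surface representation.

Rule 1 (stop-cluster e-epenthesis): /g/ and /k/ form a stop–stop cluster, so [e] is inserted between them. /ohaubisegkowough/ → ohaubisegekowough.
Rule 2 (intervocalic voicing): /s/ is a voiceless obstruent between vowels /i/ and /e/, so it voices to [z]. /k/ is a voiceless obstruent between vowels /e/ and /o/, so it voices to [g]. /ohaubisegekowough/ → ohaubizegegowough.
Rule 3 (post-nasal voicing): no segment meets the environment; /ohaubizegegowough/ is unchanged.
Rule 4 (final cluster simplification): /h/ is the second consonant of a word-final cluster /gh/, so it deletes. /ohaubizegegowough/ → ohaubizegegowoug.

ohaubizegegowoug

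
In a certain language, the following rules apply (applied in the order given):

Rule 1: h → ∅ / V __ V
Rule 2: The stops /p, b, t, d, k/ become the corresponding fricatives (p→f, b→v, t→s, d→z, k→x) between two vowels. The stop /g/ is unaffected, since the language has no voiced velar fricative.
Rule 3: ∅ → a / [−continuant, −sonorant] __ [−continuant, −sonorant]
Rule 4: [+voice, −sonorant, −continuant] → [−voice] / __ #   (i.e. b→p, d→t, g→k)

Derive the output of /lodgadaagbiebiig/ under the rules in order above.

Rule 1 (intervocalic h-deletion): no segment meets the environment; /lodgadaagbiebiig/ is unchanged.
Rule 2 (intervocalic spirantization): /d/ is a stop between vowels /a/ and /a/, so it spirantizes to the fricative [z]. /b/ is a stop between vowels /e/ and /i/, so it spirantizes to the fricative [v]. /lodgadaagbiebiig/ → lodgazaagbieviig.
Rule 3 (stop-cluster a-epenthesis): /d/ and /g/ form a stop–stop cluster, so [a] is inserted between them. /g/ and /b/ form a stop–stop cluster, so [a] is inserted between them. /lodgazaagbieviig/ → lodagazaagabieviig.
Rule 4 (final devoicing): /g/ is a voiced stop in word-final position, so it devoices to [k]. /lodagazaagabieviig/ → lodagazaagabieviik.

lodagazaagabieviik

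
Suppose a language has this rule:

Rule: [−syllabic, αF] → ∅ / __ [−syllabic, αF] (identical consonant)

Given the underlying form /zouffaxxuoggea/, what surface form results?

zoufaxuogea

/ff/ is a geminate; the first /f/ deletes.
/xx/ is a geminate; the first /x/ deletes.
/gg/ is a geminate; the first /g/ deletes.
Surface form: [zoufaxuogea].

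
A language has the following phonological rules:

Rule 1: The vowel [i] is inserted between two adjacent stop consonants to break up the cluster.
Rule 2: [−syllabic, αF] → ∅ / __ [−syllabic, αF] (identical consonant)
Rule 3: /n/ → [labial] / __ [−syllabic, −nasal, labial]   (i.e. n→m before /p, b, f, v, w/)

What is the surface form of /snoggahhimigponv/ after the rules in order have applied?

Rule 1 (stop-cluster i-epenthesis): /g/ and /g/ form a stop–stop cluster, so [i] is inserted between them. /g/ and /p/ form a stop–stop cluster, so [i] is inserted between them. /snoggahhimigponv/ → snogigahhimigiponv.
Rule 2 (degemination): /hh/ is a geminate; the first /h/ deletes. /snogigahhimigiponv/ → snogigahimigiponv.
Rule 3 (nasal place assimilation): /n/ precedes the labial consonant /v/, so it assimilates in place to [m]. /snogigahimigiponv/ → snogigahimigipomv.

snogigahimigipomv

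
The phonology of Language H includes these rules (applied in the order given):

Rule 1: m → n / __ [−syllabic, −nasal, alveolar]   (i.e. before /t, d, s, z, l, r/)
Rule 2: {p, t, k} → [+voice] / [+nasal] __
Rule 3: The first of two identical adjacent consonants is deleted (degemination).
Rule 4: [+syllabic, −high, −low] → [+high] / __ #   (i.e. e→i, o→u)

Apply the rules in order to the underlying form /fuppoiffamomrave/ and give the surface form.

fupoifamonravi

Rule 1 (nasal place assimilation): /m/ precedes the alveolar consonant /r/, so it assimilates in place to [n]. /fuppoiffamomrave/ → fuppoiffamonrave.
Rule 2 (post-nasal voicing): no segment meets the environment; /fuppoiffamonrave/ is unchanged.
Rule 3 (degemination): /pp/ is a geminate; the first /p/ deletes. /ff/ is a geminate; the first /f/ deletes. /fuppoiffamonrave/ → fupoifamonrave.
Rule 4 (final vowel raising): /e/ is a mid vowel in word-final position, so it raises to [i]. /fupoifamonrave/ → fupoifamonravi.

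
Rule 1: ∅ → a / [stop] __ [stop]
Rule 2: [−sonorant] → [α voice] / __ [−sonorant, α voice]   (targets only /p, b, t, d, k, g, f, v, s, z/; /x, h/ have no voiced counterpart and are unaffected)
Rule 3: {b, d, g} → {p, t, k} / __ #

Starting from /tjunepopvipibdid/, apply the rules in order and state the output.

Rule 1 (stop-cluster a-epenthesis): /b/ and /d/ form a stop–stop cluster, so [a] is inserted between them. /tjunepopvipibdid/ → tjunepopvipibadid.
Rule 2 (regressive voicing assimilation): /p/ precedes the voiced obstruent /v/, so it voices to [b] by assimilation. /tjunepopvipibadid/ → tjunepobvipibadid.
Rule 3 (final devoicing): /d/ is a voiced stop in word-final position, so it devoices to [t]. /tjunepobvipibadid/ → tjunepobvipibadit.

tjunepobvipibadit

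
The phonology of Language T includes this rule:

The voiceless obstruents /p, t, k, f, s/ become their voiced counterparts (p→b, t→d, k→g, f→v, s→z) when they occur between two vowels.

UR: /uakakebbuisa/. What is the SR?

/k/ is a voiceless obstruent between vowels /a/ and /a/, so it voices to [g].
/k/ is a voiceless obstruent between vowels /a/ and /e/, so it voices to [g].
/s/ is a voiceless obstruent between vowels /i/ and /a/, so it voices to [z].
Surface form: [uagagebbuiza].

uagagebbuiza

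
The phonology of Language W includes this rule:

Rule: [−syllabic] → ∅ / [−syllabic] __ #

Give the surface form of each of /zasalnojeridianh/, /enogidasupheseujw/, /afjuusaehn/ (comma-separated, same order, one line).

/zasalnojeridianh/: /h/ is the second consonant of a word-final cluster /nh/, so it deletes. → [zasalnojeridian].
/enogidasupheseujw/: /w/ is the second consonant of a word-final cluster /jw/, so it deletes. → [enogidasupheseuj].
/afjuusaehn/: /n/ is the second consonant of a word-final cluster /hn/, so it deletes. → [afjuusaeh].

zasalnojeridian, enogidasupheseuj, afjuusaeh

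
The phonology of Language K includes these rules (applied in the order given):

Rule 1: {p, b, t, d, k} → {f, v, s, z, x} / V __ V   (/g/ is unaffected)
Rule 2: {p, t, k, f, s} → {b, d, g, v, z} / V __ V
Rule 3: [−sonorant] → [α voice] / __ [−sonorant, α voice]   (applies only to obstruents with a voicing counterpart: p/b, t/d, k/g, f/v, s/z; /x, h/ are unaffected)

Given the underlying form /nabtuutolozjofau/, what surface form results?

naptuuzolozjovau

Rule 1 (intervocalic spirantization): /t/ is a stop between vowels /u/ and /o/, so it spirantizes to the fricative [s]. /nabtuutolozjofau/ → nabtuusolozjofau.
Rule 2 (intervocalic voicing): /s/ is a voiceless obstruent between vowels /u/ and /o/, so it voices to [z]. /f/ is a voiceless obstruent between vowels /o/ and /a/, so it voices to [v]. /nabtuusolozjofau/ → nabtuuzolozjovau.
Rule 3 (regressive voicing assimilation): /b/ precedes the voiceless obstruent /t/, so it devoices to [p] by assimilation. /nabtuuzolozjovau/ → naptuuzolozjovau.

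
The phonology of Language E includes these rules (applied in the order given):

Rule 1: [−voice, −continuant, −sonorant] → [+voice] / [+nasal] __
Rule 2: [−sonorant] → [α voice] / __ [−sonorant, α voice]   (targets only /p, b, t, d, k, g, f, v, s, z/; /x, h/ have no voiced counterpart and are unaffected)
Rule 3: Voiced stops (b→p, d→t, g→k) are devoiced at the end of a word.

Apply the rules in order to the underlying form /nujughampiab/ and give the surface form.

nujukhambiap

Rule 1 (post-nasal voicing): /p/ is a voiceless stop immediately after the nasal /m/, so it voices to [b]. /nujughampiab/ → nujughambiab.
Rule 2 (regressive voicing assimilation): /g/ precedes the voiceless obstruent /h/, so it devoices to [k] by assimilation. /nujughambiab/ → nujukhambiab.
Rule 3 (final devoicing): /b/ is a voiced stop in word-final position, so it devoices to [p]. /nujukhambiab/ → nujukhambiap.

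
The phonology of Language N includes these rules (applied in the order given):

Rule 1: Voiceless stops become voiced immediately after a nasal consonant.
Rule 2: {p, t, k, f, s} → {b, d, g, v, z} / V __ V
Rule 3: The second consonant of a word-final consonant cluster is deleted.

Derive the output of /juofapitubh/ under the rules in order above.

juovabidub

Rule 1 (post-nasal voicing): no segment meets the environment; /juofapitubh/ is unchanged.
Rule 2 (intervocalic voicing): /f/ is a voiceless obstruent between vowels /o/ and /a/, so it voices to [v]. /p/ is a voiceless obstruent between vowels /a/ and /i/, so it voices to [b]. /t/ is a voiceless obstruent between vowels /i/ and /u/, so it voices to [d]. /juofapitubh/ → juovabidubh.
Rule 3 (final cluster simplification): /h/ is the second consonant of a word-final cluster /bh/, so it deletes. /juovabidubh/ → juovabidub.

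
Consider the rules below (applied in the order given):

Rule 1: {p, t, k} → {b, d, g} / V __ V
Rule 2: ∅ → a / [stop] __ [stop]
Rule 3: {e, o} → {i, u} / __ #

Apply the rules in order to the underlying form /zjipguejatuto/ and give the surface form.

zjipaguejadudu

Rule 1 (intervocalic voicing): /t/ is a voiceless stop between vowels /a/ and /u/, so it voices to [d]. /t/ is a voiceless stop between vowels /u/ and /o/, so it voices to [d]. /zjipguejatuto/ → zjipguejadudo.
Rule 2 (stop-cluster a-epenthesis): /p/ and /g/ form a stop–stop cluster, so [a] is inserted between them. /zjipguejadudo/ → zjipaguejadudo.
Rule 3 (final vowel raising): /o/ is a mid vowel in word-final position, so it raises to [u]. /zjipaguejadudo/ → zjipaguejadudu.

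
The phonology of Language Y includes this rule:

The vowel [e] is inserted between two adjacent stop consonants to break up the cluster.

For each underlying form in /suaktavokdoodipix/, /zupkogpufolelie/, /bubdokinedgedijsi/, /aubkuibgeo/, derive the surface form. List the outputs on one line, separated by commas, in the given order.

/suaktavokdoodipix/: /k/ and /t/ form a stop–stop cluster, so [e] is inserted between them. /k/ and /d/ form a stop–stop cluster, so [e] is inserted between them. → [suaketavokedoodipix].
/zupkogpufolelie/: /p/ and /k/ form a stop–stop cluster, so [e] is inserted between them. /g/ and /p/ form a stop–stop cluster, so [e] is inserted between them. → [zupekogepufolelie].
/bubdokinedgedijsi/: /b/ and /d/ form a stop–stop cluster, so [e] is inserted between them. /d/ and /g/ form a stop–stop cluster, so [e] is inserted between them. → [bubedokinedegedijsi].
/aubkuibgeo/: /b/ and /k/ form a stop–stop cluster, so [e] is inserted between them. /b/ and /g/ form a stop–stop cluster, so [e] is inserted between them. → [aubekuibegeo].

suaketavokedoodipix, zupekogepufolelie, bubedokinedegedijsi, aubekuibegeo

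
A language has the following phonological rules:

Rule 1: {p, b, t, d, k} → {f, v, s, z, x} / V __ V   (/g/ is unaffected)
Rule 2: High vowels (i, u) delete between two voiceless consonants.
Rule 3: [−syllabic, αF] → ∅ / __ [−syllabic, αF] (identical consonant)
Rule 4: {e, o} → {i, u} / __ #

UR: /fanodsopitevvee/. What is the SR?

Rule 1 (intervocalic spirantization): /p/ is a stop between vowels /o/ and /i/, so it spirantizes to the fricative [f]. /t/ is a stop between vowels /i/ and /e/, so it spirantizes to the fricative [s]. /fanodsopitevvee/ → fanodsofisevvee.
Rule 2 (high vowel syncope): /i/ is a high vowel flanked by voiceless consonants /f/ and /s/, so it deletes. /fanodsofisevvee/ → fanodsofsevvee.
Rule 3 (degemination): /vv/ is a geminate; the first /v/ deletes. /fanodsofsevvee/ → fanodsofsevee.
Rule 4 (final vowel raising): /e/ is a mid vowel in word-final position, so it raises to [i]. /fanodsofsevee/ → fanodsofsevei.

fanodsofsevei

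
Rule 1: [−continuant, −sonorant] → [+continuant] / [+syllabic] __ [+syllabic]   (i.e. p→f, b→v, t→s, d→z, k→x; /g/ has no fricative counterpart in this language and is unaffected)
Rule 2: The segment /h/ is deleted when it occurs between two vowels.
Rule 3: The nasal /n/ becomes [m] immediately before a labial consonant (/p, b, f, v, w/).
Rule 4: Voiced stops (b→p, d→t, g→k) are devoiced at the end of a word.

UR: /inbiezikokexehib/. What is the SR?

imbiezixoxexeip

Rule 1 (intervocalic spirantization): /k/ is a stop between vowels /i/ and /o/, so it spirantizes to the fricative [x]. /k/ is a stop between vowels /o/ and /e/, so it spirantizes to the fricative [x]. /inbiezikokexehib/ → inbiezixoxexehib.
Rule 2 (intervocalic h-deletion): /h/ occurs between vowels /e/ and /i/, so it deletes. /inbiezixoxexehib/ → inbiezixoxexeib.
Rule 3 (nasal place assimilation): /n/ precedes the labial consonant /b/, so it assimilates in place to [m]. /inbiezixoxexeib/ → imbiezixoxexeib.
Rule 4 (final devoicing): /b/ is a voiced stop in word-final position, so it devoices to [p]. /imbiezixoxexeib/ → imbiezixoxexeip.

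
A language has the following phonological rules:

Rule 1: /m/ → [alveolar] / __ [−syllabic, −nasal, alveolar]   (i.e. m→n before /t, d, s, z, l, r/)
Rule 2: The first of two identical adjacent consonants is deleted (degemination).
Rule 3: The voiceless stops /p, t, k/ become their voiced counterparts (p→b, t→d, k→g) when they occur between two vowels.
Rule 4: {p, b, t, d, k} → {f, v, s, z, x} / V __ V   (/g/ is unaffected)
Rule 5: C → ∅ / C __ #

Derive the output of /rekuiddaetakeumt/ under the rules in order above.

reguizaezageun

Rule 1 (nasal place assimilation): /m/ precedes the alveolar consonant /t/, so it assimilates in place to [n]. /rekuiddaetakeumt/ → rekuiddaetakeunt.
Rule 2 (degemination): /dd/ is a geminate; the first /d/ deletes. /rekuiddaetakeunt/ → rekuidaetakeunt.
Rule 3 (intervocalic voicing): /k/ is a voiceless stop between vowels /e/ and /u/, so it voices to [g]. /t/ is a voiceless stop between vowels /e/ and /a/, so it voices to [d]. /k/ is a voiceless stop between vowels /a/ and /e/, so it voices to [g]. /rekuidaetakeunt/ → reguidaedageunt.
Rule 4 (intervocalic spirantization): /d/ is a stop between vowels /i/ and /a/, so it spirantizes to the fricative [z]. /d/ is a stop between vowels /e/ and /a/, so it spirantizes to the fricative [z]. /reguidaedageunt/ → reguizaezageunt.
Rule 5 (final cluster simplification): /t/ is the second consonant of a word-final cluster /nt/, so it deletes. /reguizaezageunt/ → reguizaezageun.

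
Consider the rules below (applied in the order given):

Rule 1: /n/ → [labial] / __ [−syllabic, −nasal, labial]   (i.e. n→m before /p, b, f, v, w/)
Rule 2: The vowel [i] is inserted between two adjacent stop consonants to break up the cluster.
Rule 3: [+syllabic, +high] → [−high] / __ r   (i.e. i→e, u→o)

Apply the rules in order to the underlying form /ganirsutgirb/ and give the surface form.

ganersutigerb

Rule 1 (nasal place assimilation): no segment meets the environment; /ganirsutgirb/ is unchanged.
Rule 2 (stop-cluster i-epenthesis): /t/ and /g/ form a stop–stop cluster, so [i] is inserted between them. /ganirsutgirb/ → ganirsutigirb.
Rule 3 (pre-rhotic lowering): /i/ is a high vowel immediately before /r/, so it lowers to [e]. /i/ is a high vowel immediately before /r/, so it lowers to [e]. /ganirsutigirb/ → ganersutigerb.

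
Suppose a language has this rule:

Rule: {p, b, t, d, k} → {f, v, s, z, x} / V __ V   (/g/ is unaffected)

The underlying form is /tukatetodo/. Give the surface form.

tuxasesozo

/k/ is a stop between vowels /u/ and /a/, so it spirantizes to the fricative [x].
/t/ is a stop between vowels /a/ and /e/, so it spirantizes to the fricative [s].
/t/ is a stop between vowels /e/ and /o/, so it spirantizes to the fricative [s].
/d/ is a stop between vowels /o/ and /o/, so it spirantizes to the fricative [z].
The other instance of /t/ does not occur in the required environment and remains unchanged.
Surface form: [tuxasesozo].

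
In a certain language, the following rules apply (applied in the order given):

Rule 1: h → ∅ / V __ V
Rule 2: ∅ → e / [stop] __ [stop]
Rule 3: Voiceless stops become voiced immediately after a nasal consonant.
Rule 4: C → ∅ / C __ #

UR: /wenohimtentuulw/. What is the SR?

wenoimdenduul

Rule 1 (intervocalic h-deletion): /h/ occurs between vowels /o/ and /i/, so it deletes. /wenohimtentuulw/ → wenoimtentuulw.
Rule 2 (stop-cluster e-epenthesis): no segment meets the environment; /wenoimtentuulw/ is unchanged.
Rule 3 (post-nasal voicing): /t/ is a voiceless stop immediately after the nasal /m/, so it voices to [d]. /t/ is a voiceless stop immediately after the nasal /n/, so it voices to [d]. /wenoimtentuulw/ → wenoimdenduulw.
Rule 4 (final cluster simplification): /w/ is the second consonant of a word-final cluster /lw/, so it deletes. /wenoimdenduulw/ → wenoimdenduul.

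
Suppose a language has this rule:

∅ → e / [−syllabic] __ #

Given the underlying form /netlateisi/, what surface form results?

netlateisi

No segment of /netlateisi/ meets the structural description of the rule, so the form surfaces unchanged.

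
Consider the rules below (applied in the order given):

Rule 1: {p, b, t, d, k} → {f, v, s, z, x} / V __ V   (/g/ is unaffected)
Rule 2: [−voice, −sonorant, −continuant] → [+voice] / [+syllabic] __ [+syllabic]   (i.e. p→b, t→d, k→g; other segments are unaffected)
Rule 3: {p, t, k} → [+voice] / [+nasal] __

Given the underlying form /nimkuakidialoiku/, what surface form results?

Rule 1 (intervocalic spirantization): /k/ is a stop between vowels /a/ and /i/, so it spirantizes to the fricative [x]. /d/ is a stop between vowels /i/ and /i/, so it spirantizes to the fricative [z]. /k/ is a stop between vowels /i/ and /u/, so it spirantizes to the fricative [x]. /nimkuakidialoiku/ → nimkuaxizialoixu.
Rule 2 (intervocalic voicing): no segment meets the environment; /nimkuaxizialoixu/ is unchanged.
Rule 3 (post-nasal voicing): /k/ is a voiceless stop immediately after the nasal /m/, so it voices to [g]. /nimkuaxizialoixu/ → nimguaxizialoixu.

nimguaxizialoixu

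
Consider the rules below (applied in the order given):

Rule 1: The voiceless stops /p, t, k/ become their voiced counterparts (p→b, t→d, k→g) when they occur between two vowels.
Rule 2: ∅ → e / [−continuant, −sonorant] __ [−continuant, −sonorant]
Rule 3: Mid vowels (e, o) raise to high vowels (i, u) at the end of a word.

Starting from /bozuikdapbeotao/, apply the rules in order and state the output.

bozuikedapebeodau

Rule 1 (intervocalic voicing): /t/ is a voiceless stop between vowels /o/ and /a/, so it voices to [d]. /bozuikdapbeotao/ → bozuikdapbeodao.
Rule 2 (stop-cluster e-epenthesis): /k/ and /d/ form a stop–stop cluster, so [e] is inserted between them. /p/ and /b/ form a stop–stop cluster, so [e] is inserted between them. /bozuikdapbeodao/ → bozuikedapebeodao.
Rule 3 (final vowel raising): /o/ is a mid vowel in word-final position, so it raises to [u]. /bozuikedapebeodao/ → bozuikedapebeodau.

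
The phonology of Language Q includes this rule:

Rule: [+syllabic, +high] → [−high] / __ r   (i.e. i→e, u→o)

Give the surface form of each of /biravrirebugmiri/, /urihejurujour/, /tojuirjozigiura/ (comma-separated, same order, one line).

beravrerebugmeri, orihejorujoor, tojuerjozigiora

/biravrirebugmiri/: /i/ is a high vowel immediately before /r/, so it lowers to [e]. /i/ is a high vowel immediately before /r/, so it lowers to [e]. /i/ is a high vowel immediately before /r/, so it lowers to [e]. → [beravrerebugmeri].
/urihejurujour/: /u/ is a high vowel immediately before /r/, so it lowers to [o]. /u/ is a high vowel immediately before /r/, so it lowers to [o]. /u/ is a high vowel immediately before /r/, so it lowers to [o]. → [orihejorujoor].
/tojuirjozigiura/: /i/ is a high vowel immediately before /r/, so it lowers to [e]. /u/ is a high vowel immediately before /r/, so it lowers to [o]. → [tojuerjozigiora].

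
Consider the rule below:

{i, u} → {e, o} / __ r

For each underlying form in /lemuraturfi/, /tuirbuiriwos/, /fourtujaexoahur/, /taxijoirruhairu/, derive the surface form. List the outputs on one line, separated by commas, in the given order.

/lemuraturfi/: /u/ is a high vowel immediately before /r/, so it lowers to [o]. /u/ is a high vowel immediately before /r/, so it lowers to [o]. → [lemoratorfi].
/tuirbuiriwos/: /i/ is a high vowel immediately before /r/, so it lowers to [e]. /i/ is a high vowel immediately before /r/, so it lowers to [e]. → [tuerbueriwos].
/fourtujaexoahur/: /u/ is a high vowel immediately before /r/, so it lowers to [o]. /u/ is a high vowel immediately before /r/, so it lowers to [o]. → [foortujaexoahor].
/taxijoirruhairu/: /i/ is a high vowel immediately before /r/, so it lowers to [e]. /i/ is a high vowel immediately before /r/, so it lowers to [e]. → [taxijoerruhaeru].

lemoratorfi, tuerbueriwos, foortujaexoahor, taxijoerruhaeru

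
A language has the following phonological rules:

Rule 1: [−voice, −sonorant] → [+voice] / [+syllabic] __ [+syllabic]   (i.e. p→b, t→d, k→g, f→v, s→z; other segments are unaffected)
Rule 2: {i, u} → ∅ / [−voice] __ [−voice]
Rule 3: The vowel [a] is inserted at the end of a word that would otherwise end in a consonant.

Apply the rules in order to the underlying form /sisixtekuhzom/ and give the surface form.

sizixteguhzoma

Rule 1 (intervocalic voicing): /s/ is a voiceless obstruent between vowels /i/ and /i/, so it voices to [z]. /k/ is a voiceless obstruent between vowels /e/ and /u/, so it voices to [g]. /sisixtekuhzom/ → sizixteguhzom.
Rule 2 (high vowel syncope): no segment meets the environment; /sizixteguhzom/ is unchanged.
Rule 3 (final a-epenthesis): the form ends in the consonant /m/, so [a] is inserted word-finally. /sizixteguhzom/ → sizixteguhzoma.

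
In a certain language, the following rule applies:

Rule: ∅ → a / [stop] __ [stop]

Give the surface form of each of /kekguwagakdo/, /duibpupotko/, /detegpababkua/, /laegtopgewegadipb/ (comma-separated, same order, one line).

kekaguwagakado, duibapupotako, detegapababakua, laegatopagewegadipab

/kekguwagakdo/: /k/ and /g/ form a stop–stop cluster, so [a] is inserted between them. /k/ and /d/ form a stop–stop cluster, so [a] is inserted between them. → [kekaguwagakado].
/duibpupotko/: /b/ and /p/ form a stop–stop cluster, so [a] is inserted between them. /t/ and /k/ form a stop–stop cluster, so [a] is inserted between them. → [duibapupotako].
/detegpababkua/: /g/ and /p/ form a stop–stop cluster, so [a] is inserted between them. /b/ and /k/ form a stop–stop cluster, so [a] is inserted between them. → [detegapababakua].
/laegtopgewegadipb/: /g/ and /t/ form a stop–stop cluster, so [a] is inserted between them. /p/ and /g/ form a stop–stop cluster, so [a] is inserted between them. /p/ and /b/ form a stop–stop cluster, so [a] is inserted between them. → [laegatopagewegadipab].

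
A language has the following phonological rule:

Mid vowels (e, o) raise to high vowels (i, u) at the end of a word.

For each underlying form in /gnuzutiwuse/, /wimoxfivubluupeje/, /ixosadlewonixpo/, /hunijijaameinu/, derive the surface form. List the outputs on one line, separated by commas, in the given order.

/gnuzutiwuse/: /e/ is a mid vowel in word-final position, so it raises to [i]. → [gnuzutiwusi].
/wimoxfivubluupeje/: /e/ is a mid vowel in word-final position, so it raises to [i]. → [wimoxfivubluupeji].
/ixosadlewonixpo/: /o/ is a mid vowel in word-final position, so it raises to [u]. → [ixosadlewonixpu].
/hunijijaameinu/: the rule's environment is not met; surfaces unchanged as [hunijijaameinu].

gnuzutiwusi, wimoxfivubluupeji, ixosadlewonixpu, hunijijaameinu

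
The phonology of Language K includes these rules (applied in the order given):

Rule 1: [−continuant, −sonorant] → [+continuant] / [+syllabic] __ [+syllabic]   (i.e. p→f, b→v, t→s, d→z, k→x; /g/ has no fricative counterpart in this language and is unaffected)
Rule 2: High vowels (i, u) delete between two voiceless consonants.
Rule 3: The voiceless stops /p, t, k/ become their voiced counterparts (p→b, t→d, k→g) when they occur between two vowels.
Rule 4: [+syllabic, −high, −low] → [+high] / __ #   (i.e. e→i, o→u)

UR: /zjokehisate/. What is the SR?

zjoxehsasi

Rule 1 (intervocalic spirantization): /k/ is a stop between vowels /o/ and /e/, so it spirantizes to the fricative [x]. /t/ is a stop between vowels /a/ and /e/, so it spirantizes to the fricative [s]. /zjokehisate/ → zjoxehisase.
Rule 2 (high vowel syncope): /i/ is a high vowel flanked by voiceless consonants /h/ and /s/, so it deletes. /zjoxehisase/ → zjoxehsase.
Rule 3 (intervocalic voicing): no segment meets the environment; /zjoxehsase/ is unchanged.
Rule 4 (final vowel raising): /e/ is a mid vowel in word-final position, so it raises to [i]. /zjoxehsase/ → zjoxehsasi.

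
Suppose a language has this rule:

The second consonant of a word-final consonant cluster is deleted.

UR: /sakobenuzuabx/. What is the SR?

sakobenuzuab

/x/ is the second consonant of a word-final cluster /bx/, so it deletes.
The other instances of /s/, /k/, /b/, /n/, /z/ do not occur in the required environment and remain unchanged.
Surface form: [sakobenuzuab].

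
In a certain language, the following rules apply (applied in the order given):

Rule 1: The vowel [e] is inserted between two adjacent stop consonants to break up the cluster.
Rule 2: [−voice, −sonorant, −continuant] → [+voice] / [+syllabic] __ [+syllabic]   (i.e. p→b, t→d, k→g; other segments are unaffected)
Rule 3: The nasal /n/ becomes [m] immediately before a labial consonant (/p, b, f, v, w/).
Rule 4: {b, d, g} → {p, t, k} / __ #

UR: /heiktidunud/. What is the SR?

Rule 1 (stop-cluster e-epenthesis): /k/ and /t/ form a stop–stop cluster, so [e] is inserted between them. /heiktidunud/ → heiketidunud.
Rule 2 (intervocalic voicing): /k/ is a voiceless stop between vowels /i/ and /e/, so it voices to [g]. /t/ is a voiceless stop between vowels /e/ and /i/, so it voices to [d]. /heiketidunud/ → heigedidunud.
Rule 3 (nasal place assimilation): no segment meets the environment; /heigedidunud/ is unchanged.
Rule 4 (final devoicing): /d/ is a voiced stop in word-final position, so it devoices to [t]. /heigedidunud/ → heigedidunut.

heigedidunut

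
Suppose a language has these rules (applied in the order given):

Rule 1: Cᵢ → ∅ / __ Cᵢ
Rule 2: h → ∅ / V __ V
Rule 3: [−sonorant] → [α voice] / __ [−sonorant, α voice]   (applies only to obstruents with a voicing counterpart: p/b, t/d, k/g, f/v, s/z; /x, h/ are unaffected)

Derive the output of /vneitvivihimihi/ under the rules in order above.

Rule 1 (degemination): no segment meets the environment; /vneitvivihimihi/ is unchanged.
Rule 2 (intervocalic h-deletion): /h/ occurs between vowels /i/ and /i/, so it deletes. /h/ occurs between vowels /i/ and /i/, so it deletes. /vneitvivihimihi/ → vneitviviimii.
Rule 3 (regressive voicing assimilation): /t/ precedes the voiced obstruent /v/, so it voices to [d] by assimilation. /vneitviviimii/ → vneidviviimii.

vneidviviimii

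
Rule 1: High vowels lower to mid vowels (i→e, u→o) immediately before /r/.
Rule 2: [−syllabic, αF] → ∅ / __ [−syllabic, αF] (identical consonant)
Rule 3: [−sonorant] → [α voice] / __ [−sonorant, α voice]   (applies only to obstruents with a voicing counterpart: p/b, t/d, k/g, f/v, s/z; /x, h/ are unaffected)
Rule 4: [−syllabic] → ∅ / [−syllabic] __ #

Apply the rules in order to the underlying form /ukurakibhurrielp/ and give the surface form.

ukorakiphoriel

Rule 1 (pre-rhotic lowering): /u/ is a high vowel immediately before /r/, so it lowers to [o]. /u/ is a high vowel immediately before /r/, so it lowers to [o]. /ukurakibhurrielp/ → ukorakibhorrielp.
Rule 2 (degemination): /rr/ is a geminate; the first /r/ deletes. /ukorakibhorrielp/ → ukorakibhorielp.
Rule 3 (regressive voicing assimilation): /b/ precedes the voiceless obstruent /h/, so it devoices to [p] by assimilation. /ukorakibhorielp/ → ukorakiphorielp.
Rule 4 (final cluster simplification): /p/ is the second consonant of a word-final cluster /lp/, so it deletes. /ukorakiphorielp/ → ukorakiphoriel.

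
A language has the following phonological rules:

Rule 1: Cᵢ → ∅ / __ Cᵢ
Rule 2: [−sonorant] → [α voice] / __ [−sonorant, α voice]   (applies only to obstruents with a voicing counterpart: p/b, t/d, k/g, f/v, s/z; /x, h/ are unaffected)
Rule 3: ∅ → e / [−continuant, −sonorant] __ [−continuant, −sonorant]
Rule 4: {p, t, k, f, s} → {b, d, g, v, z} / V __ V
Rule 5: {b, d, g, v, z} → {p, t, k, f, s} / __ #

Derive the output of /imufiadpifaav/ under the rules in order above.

imuviadebivaaf

Rule 1 (degemination): no segment meets the environment; /imufiadpifaav/ is unchanged.
Rule 2 (regressive voicing assimilation): /d/ precedes the voiceless obstruent /p/, so it devoices to [t] by assimilation. /imufiadpifaav/ → imufiatpifaav.
Rule 3 (stop-cluster e-epenthesis): /t/ and /p/ form a stop–stop cluster, so [e] is inserted between them. /imufiatpifaav/ → imufiatepifaav.
Rule 4 (intervocalic voicing): /f/ is a voiceless obstruent between vowels /u/ and /i/, so it voices to [v]. /t/ is a voiceless obstruent between vowels /a/ and /e/, so it voices to [d]. /p/ is a voiceless obstruent between vowels /e/ and /i/, so it voices to [b]. /f/ is a voiceless obstruent between vowels /i/ and /a/, so it voices to [v]. /imufiatepifaav/ → imuviadebivaav.
Rule 5 (final devoicing): /v/ is a voiced obstruent in word-final position, so it devoices to [f]. /imuviadebivaav/ → imuviadebivaaf.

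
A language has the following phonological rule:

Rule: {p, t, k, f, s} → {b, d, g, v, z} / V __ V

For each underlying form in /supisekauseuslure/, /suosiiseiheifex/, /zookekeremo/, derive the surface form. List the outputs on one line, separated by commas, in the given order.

subizegauzeuslure, suoziizeiheivex, zoogegeremo

/supisekauseuslure/: /p/ is a voiceless obstruent between vowels /u/ and /i/, so it voices to [b]. /s/ is a voiceless obstruent between vowels /i/ and /e/, so it voices to [z]. /k/ is a voiceless obstruent between vowels /e/ and /a/, so it voices to [g]. /s/ is a voiceless obstruent between vowels /u/ and /e/, so it voices to [z]. → [subizegauzeuslure].
/suosiiseiheifex/: /s/ is a voiceless obstruent between vowels /o/ and /i/, so it voices to [z]. /s/ is a voiceless obstruent between vowels /i/ and /e/, so it voices to [z]. /f/ is a voiceless obstruent between vowels /i/ and /e/, so it voices to [v]. → [suoziizeiheivex].
/zookekeremo/: /k/ is a voiceless obstruent between vowels /o/ and /e/, so it voices to [g]. /k/ is a voiceless obstruent between vowels /e/ and /e/, so it voices to [g]. → [zoogegeremo].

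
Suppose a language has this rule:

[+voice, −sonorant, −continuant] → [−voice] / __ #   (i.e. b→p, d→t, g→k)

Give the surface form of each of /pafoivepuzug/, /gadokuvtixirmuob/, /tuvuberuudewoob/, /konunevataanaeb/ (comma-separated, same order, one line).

pafoivepuzuk, gadokuvtixirmuop, tuvuberuudewoop, konunevataanaep

/pafoivepuzug/: /g/ is a voiced stop in word-final position, so it devoices to [k]. → [pafoivepuzuk].
/gadokuvtixirmuob/: /b/ is a voiced stop in word-final position, so it devoices to [p]. → [gadokuvtixirmuop].
/tuvuberuudewoob/: /b/ is a voiced stop in word-final position, so it devoices to [p]. → [tuvuberuudewoop].
/konunevataanaeb/: /b/ is a voiced stop in word-final position, so it devoices to [p]. → [konunevataanaep].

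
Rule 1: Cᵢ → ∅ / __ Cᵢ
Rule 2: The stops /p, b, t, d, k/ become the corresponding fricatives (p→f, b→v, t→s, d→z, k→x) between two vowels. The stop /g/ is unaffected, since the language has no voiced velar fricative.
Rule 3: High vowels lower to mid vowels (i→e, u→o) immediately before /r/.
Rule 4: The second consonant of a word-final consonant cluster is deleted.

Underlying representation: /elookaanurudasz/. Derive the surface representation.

Rule 1 (degemination): no segment meets the environment; /elookaanurudasz/ is unchanged.
Rule 2 (intervocalic spirantization): /k/ is a stop between vowels /o/ and /a/, so it spirantizes to the fricative [x]. /d/ is a stop between vowels /u/ and /a/, so it spirantizes to the fricative [z]. /elookaanurudasz/ → elooxaanuruzasz.
Rule 3 (pre-rhotic lowering): /u/ is a high vowel immediately before /r/, so it lowers to [o]. /elooxaanuruzasz/ → elooxaanoruzasz.
Rule 4 (final cluster simplification): /z/ is the second consonant of a word-final cluster /sz/, so it deletes. /elooxaanoruzasz/ → elooxaanoruzas.

elooxaanoruzas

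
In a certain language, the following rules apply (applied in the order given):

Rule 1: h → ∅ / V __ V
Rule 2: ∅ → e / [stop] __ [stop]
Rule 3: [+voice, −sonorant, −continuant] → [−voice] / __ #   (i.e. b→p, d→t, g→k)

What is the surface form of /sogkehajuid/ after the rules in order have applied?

sogekeajuit

Rule 1 (intervocalic h-deletion): /h/ occurs between vowels /e/ and /a/, so it deletes. /sogkehajuid/ → sogkeajuid.
Rule 2 (stop-cluster e-epenthesis): /g/ and /k/ form a stop–stop cluster, so [e] is inserted between them. /sogkeajuid/ → sogekeajuid.
Rule 3 (final devoicing): /d/ is a voiced stop in word-final position, so it devoices to [t]. /sogekeajuid/ → sogekeajuit.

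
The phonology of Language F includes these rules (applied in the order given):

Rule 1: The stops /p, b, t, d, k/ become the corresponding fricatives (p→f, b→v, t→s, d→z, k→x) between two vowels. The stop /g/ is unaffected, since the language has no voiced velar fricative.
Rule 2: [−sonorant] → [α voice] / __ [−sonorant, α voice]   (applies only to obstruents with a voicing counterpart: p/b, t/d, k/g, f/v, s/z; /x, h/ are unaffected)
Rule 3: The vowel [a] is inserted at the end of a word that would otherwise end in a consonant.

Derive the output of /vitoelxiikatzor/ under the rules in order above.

Rule 1 (intervocalic spirantization): /t/ is a stop between vowels /i/ and /o/, so it spirantizes to the fricative [s]. /k/ is a stop between vowels /i/ and /a/, so it spirantizes to the fricative [x]. /vitoelxiikatzor/ → visoelxiixatzor.
Rule 2 (regressive voicing assimilation): /t/ precedes the voiced obstruent /z/, so it voices to [d] by assimilation. /visoelxiixatzor/ → visoelxiixadzor.
Rule 3 (final a-epenthesis): the form ends in the consonant /r/, so [a] is inserted word-finally. /visoelxiixadzor/ → visoelxiixadzora.

visoelxiixadzora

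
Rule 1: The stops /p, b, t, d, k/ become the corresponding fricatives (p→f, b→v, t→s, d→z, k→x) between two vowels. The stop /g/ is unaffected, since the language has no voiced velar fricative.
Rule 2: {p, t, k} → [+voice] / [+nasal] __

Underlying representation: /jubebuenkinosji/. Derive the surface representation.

juvevuenginosji

Rule 1 (intervocalic spirantization): /b/ is a stop between vowels /u/ and /e/, so it spirantizes to the fricative [v]. /b/ is a stop between vowels /e/ and /u/, so it spirantizes to the fricative [v]. /jubebuenkinosji/ → juvevuenkinosji.
Rule 2 (post-nasal voicing): /k/ is a voiceless stop immediately after the nasal /n/, so it voices to [g]. /juvevuenkinosji/ → juvevuenginosji.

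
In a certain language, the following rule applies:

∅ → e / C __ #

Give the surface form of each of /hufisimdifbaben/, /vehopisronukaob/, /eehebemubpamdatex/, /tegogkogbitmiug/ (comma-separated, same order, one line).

hufisimdifbabene, vehopisronukaobe, eehebemubpamdatexe, tegogkogbitmiuge

/hufisimdifbaben/: the form ends in the consonant /n/, so [e] is inserted word-finally. → [hufisimdifbabene].
/vehopisronukaob/: the form ends in the consonant /b/, so [e] is inserted word-finally. → [vehopisronukaobe].
/eehebemubpamdatex/: the form ends in the consonant /x/, so [e] is inserted word-finally. → [eehebemubpamdatexe].
/tegogkogbitmiug/: the form ends in the consonant /g/, so [e] is inserted word-finally. → [tegogkogbitmiuge].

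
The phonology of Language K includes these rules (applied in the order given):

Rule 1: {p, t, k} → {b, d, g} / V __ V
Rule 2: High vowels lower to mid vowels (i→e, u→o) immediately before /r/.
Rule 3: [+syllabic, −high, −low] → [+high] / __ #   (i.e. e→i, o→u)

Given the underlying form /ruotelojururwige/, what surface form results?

Rule 1 (intervocalic voicing): /t/ is a voiceless stop between vowels /o/ and /e/, so it voices to [d]. /ruotelojururwige/ → ruodelojururwige.
Rule 2 (pre-rhotic lowering): /u/ is a high vowel immediately before /r/, so it lowers to [o]. /u/ is a high vowel immediately before /r/, so it lowers to [o]. /ruodelojururwige/ → ruodelojororwige.
Rule 3 (final vowel raising): /e/ is a mid vowel in word-final position, so it raises to [i]. /ruodelojororwige/ → ruodelojororwigi.

ruodelojororwigi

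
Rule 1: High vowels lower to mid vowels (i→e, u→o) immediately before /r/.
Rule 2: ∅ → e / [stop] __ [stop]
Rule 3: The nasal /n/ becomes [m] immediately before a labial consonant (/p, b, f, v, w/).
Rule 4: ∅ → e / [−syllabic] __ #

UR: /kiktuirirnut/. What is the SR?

kiketuerernute

Rule 1 (pre-rhotic lowering): /i/ is a high vowel immediately before /r/, so it lowers to [e]. /i/ is a high vowel immediately before /r/, so it lowers to [e]. /kiktuirirnut/ → kiktuerernut.
Rule 2 (stop-cluster e-epenthesis): /k/ and /t/ form a stop–stop cluster, so [e] is inserted between them. /kiktuerernut/ → kiketuerernut.
Rule 3 (nasal place assimilation): no segment meets the environment; /kiketuerernut/ is unchanged.
Rule 4 (final e-epenthesis): the form ends in the consonant /t/, so [e] is inserted word-finally. /kiketuerernut/ → kiketuerernute.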